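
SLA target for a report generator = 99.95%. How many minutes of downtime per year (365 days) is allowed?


Formula: allowed downtime = period * (100 - SLA) / 100
Period (year (365 days)) = 525600 minutes
Unavailability fraction = (100 - 99.95) / 100
Allowed downtime = 525600 * (100 - 99.95) / 100
Allowed downtime = 262.8 minutes

262.8 minutes


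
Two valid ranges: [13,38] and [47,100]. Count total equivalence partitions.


Valid ranges: [13,38] and [47,100]
Class 1: x < 13 — invalid
Class 2: 13 ≤ x ≤ 38 — valid
Class 3: 38 < x < 47 — invalid (gap between ranges)
Class 4: 47 ≤ x ≤ 100 — valid
Class 5: x > 100 — invalid
Total equivalence classes: 5

5 equivalence classes


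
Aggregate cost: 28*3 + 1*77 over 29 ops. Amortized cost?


Formula: Amortized cost = Total cost / Operations
Total cost = (28 * 3) + (1 * 77)
Total cost = 84 + 77 = 161
Amortized = 161 / 29 = 5.5517

5.5517


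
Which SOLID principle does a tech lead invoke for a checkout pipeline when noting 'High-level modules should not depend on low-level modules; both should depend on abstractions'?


This describes the Dependency Inversion Principle (DIP)

Dependency Inversion Principle (DIP)


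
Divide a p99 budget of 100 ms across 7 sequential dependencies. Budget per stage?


Formula: per_stage = total_budget / stages
per_stage = 100 / 7
per_stage = 14.29 ms

14.29 ms


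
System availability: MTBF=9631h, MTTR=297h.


Availability = MTBF / (MTBF + MTTR)
Availability = 9631 / (9631 + 297)
Availability = 9631 / 9928
Availability = 97.0085%

97.0085%


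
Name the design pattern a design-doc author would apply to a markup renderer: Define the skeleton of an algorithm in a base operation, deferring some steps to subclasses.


This matches the Template Method pattern

Template Method


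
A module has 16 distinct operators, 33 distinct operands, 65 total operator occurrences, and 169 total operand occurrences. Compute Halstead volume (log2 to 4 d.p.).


Formula: V = N * log2(η), where N = N1 + N2 and η = η1 + η2
η = 16 + 33 = 49
N = 65 + 169 = 234
log2(49) ≈ 5.6147
V = 234 * 5.6147 = 1313.84

1313.84


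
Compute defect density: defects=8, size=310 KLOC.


Defect density = defects / KLOC
Defect density = 8 / 310
Defect density = 0.026 defects/KLOC

0.026 defects/KLOC


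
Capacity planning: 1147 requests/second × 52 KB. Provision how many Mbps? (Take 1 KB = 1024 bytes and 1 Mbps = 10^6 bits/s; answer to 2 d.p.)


Formula: Mbps = payload_bytes * RPS * 8 / 1e6
Payload per request = 52 KB = 52 * 1024 = 53248 bytes
Total bytes/sec = 53248 * 1147 = 61075456
Total bits/sec = 61075456 * 8 = 488603648
Mbps = 488603648 / 1e6 = 488.6

488.6 Mbps


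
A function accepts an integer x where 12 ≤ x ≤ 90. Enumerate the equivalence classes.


Valid range: [12, 90]
Class 1: x < 12 — invalid
Class 2: 12 ≤ x ≤ 90 — valid
Class 3: x > 90 — invalid
Total equivalence classes: 3

3 equivalence classes


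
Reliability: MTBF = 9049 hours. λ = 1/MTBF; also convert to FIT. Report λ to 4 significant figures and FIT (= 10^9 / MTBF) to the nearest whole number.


Formula: λ = 1 / MTBF; FIT = λ × 1e9 = 1e9 / MTBF
λ = 1 / 9049 ≈ 1.105e-04 failures/hour
FIT = 1e9 / 9049 ≈ 110509 failures per 1e9 hours (nearest whole number)

λ = 1.105e-04 /h, FIT = 110509


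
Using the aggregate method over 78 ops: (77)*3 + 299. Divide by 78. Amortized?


Formula: Amortized cost = Total cost / Operations
Total cost = (77 * 3) + (1 * 299)
Total cost = 231 + 299 = 530
Amortized = 530 / 78 = 6.7949

6.7949


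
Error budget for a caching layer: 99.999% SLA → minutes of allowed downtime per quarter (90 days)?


Formula: allowed downtime = period * (100 - SLA) / 100
Period (quarter (90 days)) = 129600 minutes
Unavailability fraction = (100 - 99.999) / 100
Allowed downtime = 129600 * (100 - 99.999) / 100
Allowed downtime = 1.296 minutes

1.296 minutes


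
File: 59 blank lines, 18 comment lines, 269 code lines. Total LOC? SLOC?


Total LOC = blank + comment + code
Total LOC = 59 + 18 + 269 = 346
SLOC (source only) = code = 269

Total LOC: 346, SLOC: 269


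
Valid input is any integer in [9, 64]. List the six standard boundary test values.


Range: [9, 64]
Boundaries: just below min, min, min+1, max-1, max, just above max
Values: [8, 9, 10, 63, 64, 65]

[8, 9, 10, 63, 64, 65]


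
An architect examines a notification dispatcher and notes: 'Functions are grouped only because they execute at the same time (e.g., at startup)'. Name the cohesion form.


Reasoning: Related by timing only
Type: Temporal cohesion

Temporal cohesion


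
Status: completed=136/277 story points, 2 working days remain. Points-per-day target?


Formula: Required rate = Remaining points / Days left
Remaining = 277 - 136 = 141 points
Required rate = 141 / 2 = 70.5 points/day

70.5 points/day


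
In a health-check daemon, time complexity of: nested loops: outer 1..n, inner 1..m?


Reasoning: product of independent bounds
Complexity: O(n*m)

O(n*m)


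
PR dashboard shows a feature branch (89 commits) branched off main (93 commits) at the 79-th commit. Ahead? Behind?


Common ancestor: commit #79
feature commits after divergence: 89 - 79 = 10
main commits after divergence: 93 - 79 = 14
feature is 10 commits ahead of main
main is 14 commits ahead of feature

feature ahead: 10, main ahead: 14


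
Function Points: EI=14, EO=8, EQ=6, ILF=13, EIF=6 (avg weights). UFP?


UFP = EI*4 + EO*5 + EQ*4 + ILF*10 + EIF*7
UFP = 14*4 + 8*5 + 6*4 + 13*10 + 6*7
UFP = 56 + 40 + 24 + 130 + 42
UFP = 292

292


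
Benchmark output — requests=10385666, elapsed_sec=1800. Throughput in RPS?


Formula: throughput = requests / seconds
throughput = 10385666 / 1800
throughput = 5769.81 requests/second

5769.81 requests/second


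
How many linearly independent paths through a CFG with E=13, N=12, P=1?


Formula: V(G) = E - N + 2P
V(G) = 13 - 12 + 2*1
V(G) = 1 + 2
V(G) = 3

3


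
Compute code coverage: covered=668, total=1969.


Coverage = covered / total * 100
Coverage = 668 / 1969 * 100
Coverage = 33.93%

33.93%


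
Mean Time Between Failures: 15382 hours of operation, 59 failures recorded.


Formula: MTBF = Total operating time / Number of failures
MTBF = 15382 / 59
MTBF = 260.71 hours

260.71 hours


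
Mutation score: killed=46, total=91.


Mutation score = killed / total * 100
Mutation score = 46 / 91 * 100
Mutation score = 50.55%

50.55%


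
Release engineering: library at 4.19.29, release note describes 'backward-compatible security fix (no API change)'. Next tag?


Current: 4.19.29
Change category: 'backward-compatible security fix (no API change)' → patch bump
SemVer rule: patch bump → increment PATCH (MAJOR and MINOR unchanged)
New: 4.19.30

4.19.30


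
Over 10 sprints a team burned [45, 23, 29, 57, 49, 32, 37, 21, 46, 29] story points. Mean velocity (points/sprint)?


Formula: Avg velocity = Total points / Number of sprints
Points: [45, 23, 29, 57, 49, 32, 37, 21, 46, 29]
Sum = 45 + 23 + 29 + 57 + 49 + 32 + 37 + 21 + 46 + 29 = 368
Avg velocity = 368 / 10 = 36.8 points/sprint

36.8 points/sprint


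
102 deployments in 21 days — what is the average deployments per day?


Formula: deployments per day = releases / days
= 102 / 21
= 4.857 deploys/day
(equivalently, 34.0 deploys/week)

4.857 deploys/day


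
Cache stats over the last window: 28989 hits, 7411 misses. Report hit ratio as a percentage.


Formula: hit rate = hits / (hits + misses) * 100
hit rate = 28989 / (28989 + 7411) * 100
hit rate = 28989 / 36400 * 100
hit rate = 79.64%

79.64%


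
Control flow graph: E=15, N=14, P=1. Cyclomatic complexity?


Formula: V(G) = E - N + 2P
V(G) = 15 - 14 + 2*1
V(G) = 1 + 2
V(G) = 3

3


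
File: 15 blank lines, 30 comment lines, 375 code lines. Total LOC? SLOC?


Total LOC = blank + comment + code
Total LOC = 15 + 30 + 375 = 420
SLOC (source only) = code = 375

Total LOC: 420, SLOC: 375


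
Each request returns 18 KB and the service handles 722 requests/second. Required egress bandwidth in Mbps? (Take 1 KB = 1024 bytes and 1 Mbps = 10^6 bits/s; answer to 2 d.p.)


Formula: Mbps = payload_bytes * RPS * 8 / 1e6
Payload per request = 18 KB = 18 * 1024 = 18432 bytes
Total bytes/sec = 18432 * 722 = 13307904
Total bits/sec = 13307904 * 8 = 106463232
Mbps = 106463232 / 1e6 = 106.46

106.46 Mbps


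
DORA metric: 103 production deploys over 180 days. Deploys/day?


Formula: deployments per day = releases / days
= 103 / 180
= 0.572 deploys/day
(equivalently, 4.01 deploys/week)

0.572 deploys/day


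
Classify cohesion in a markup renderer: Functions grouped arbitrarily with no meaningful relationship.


Reasoning: Worst: random grouping
Type: Coincidental cohesion

Coincidental cohesion


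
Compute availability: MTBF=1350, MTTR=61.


Availability = MTBF / (MTBF + MTTR)
Availability = 1350 / (1350 + 61)
Availability = 1350 / 1411
Availability = 95.6768%

95.6768%


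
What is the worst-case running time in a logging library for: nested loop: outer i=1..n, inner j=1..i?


Reasoning: triangle: n(n+1)/2 ~ n^2/2
Complexity: O(n^2)

O(n^2)


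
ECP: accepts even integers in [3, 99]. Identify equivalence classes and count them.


Constraint: even integers in [3, 99]
Class 1: x < 3 — out-of-range invalid
Class 2: x in [3,99] but odd — wrong type invalid
Class 3: x in [3,99] and even — valid
Class 4: x > 99 — out-of-range invalid
Total equivalence classes: 4

4 equivalence classes


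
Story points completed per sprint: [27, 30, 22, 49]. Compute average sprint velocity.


Formula: Avg velocity = Total points / Number of sprints
Points: [27, 30, 22, 49]
Sum = 27 + 30 + 22 + 49 = 128
Avg velocity = 128 / 4 = 32.0 points/sprint

32.0 points/sprint


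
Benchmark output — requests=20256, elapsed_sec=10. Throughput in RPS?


Formula: throughput = requests / seconds
throughput = 20256 / 10
throughput = 2025.6 requests/second

2025.6 requests/second


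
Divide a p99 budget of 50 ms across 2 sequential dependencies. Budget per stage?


Formula: per_stage = total_budget / stages
per_stage = 50 / 2
per_stage = 25.0 ms

25.0 ms


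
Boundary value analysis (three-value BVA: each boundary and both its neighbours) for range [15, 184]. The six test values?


Range: [15, 184]
Boundaries: just below min, min, min+1, max-1, max, just above max
Values: [14, 15, 16, 183, 184, 185]

[14, 15, 16, 183, 184, 185]


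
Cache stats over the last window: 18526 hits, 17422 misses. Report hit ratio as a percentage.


Formula: hit rate = hits / (hits + misses) * 100
hit rate = 18526 / (18526 + 17422) * 100
hit rate = 18526 / 35948 * 100
hit rate = 51.54%

51.54%


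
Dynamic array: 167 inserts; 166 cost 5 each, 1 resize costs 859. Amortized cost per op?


Formula: Amortized cost = Total cost / Operations
Total cost = (166 * 5) + (1 * 859)
Total cost = 830 + 859 = 1689
Amortized = 1689 / 167 = 10.1138

10.1138


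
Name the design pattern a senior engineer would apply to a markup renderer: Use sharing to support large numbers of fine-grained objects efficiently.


This matches the Flyweight pattern

Flyweight


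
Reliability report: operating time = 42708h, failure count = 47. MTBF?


Formula: MTBF = Total operating time / Number of failures
MTBF = 42708 / 47
MTBF = 908.68 hours

908.68 hours


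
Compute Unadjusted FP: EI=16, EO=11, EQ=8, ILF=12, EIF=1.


UFP = EI*4 + EO*5 + EQ*4 + ILF*10 + EIF*7
UFP = 16*4 + 11*5 + 8*4 + 12*10 + 1*7
UFP = 64 + 55 + 32 + 120 + 7
UFP = 278

278


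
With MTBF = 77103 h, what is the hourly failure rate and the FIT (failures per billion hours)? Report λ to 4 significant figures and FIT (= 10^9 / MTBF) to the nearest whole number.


Formula: λ = 1 / MTBF; FIT = λ × 1e9 = 1e9 / MTBF
λ = 1 / 77103 ≈ 1.297e-05 failures/hour
FIT = 1e9 / 77103 ≈ 12970 failures per 1e9 hours (nearest whole number)

λ = 1.297e-05 /h, FIT = 12970


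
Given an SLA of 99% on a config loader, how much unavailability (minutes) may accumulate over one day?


Formula: allowed downtime = period * (100 - SLA) / 100
Period (day) = 1440 minutes
Unavailability fraction = (100 - 99.0) / 100
Allowed downtime = 1440 * (100 - 99.0) / 100
Allowed downtime = 14.4 minutes

14.4 minutes


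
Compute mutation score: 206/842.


Mutation score = killed / total * 100
Mutation score = 206 / 842 * 100
Mutation score = 24.47%

24.47%


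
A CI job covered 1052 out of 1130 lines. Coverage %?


Coverage = covered / total * 100
Coverage = 1052 / 1130 * 100
Coverage = 93.1%

93.1%


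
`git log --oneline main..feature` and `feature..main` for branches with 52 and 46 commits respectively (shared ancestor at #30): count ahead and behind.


Common ancestor: commit #30
feature commits after divergence: 52 - 30 = 22
main commits after divergence: 46 - 30 = 16
feature is 22 commits ahead of main
main is 16 commits ahead of feature

feature ahead: 22, main ahead: 16


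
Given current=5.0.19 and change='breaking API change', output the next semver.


Current: 5.0.19
Change category: 'breaking API change' → major bump
SemVer rule: major bump → increment MAJOR, reset MINOR and PATCH to 0
New: 6.0.0

6.0.0


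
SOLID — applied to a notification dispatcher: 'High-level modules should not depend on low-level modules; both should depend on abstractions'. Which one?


This describes the Dependency Inversion Principle (DIP)

Dependency Inversion Principle (DIP)


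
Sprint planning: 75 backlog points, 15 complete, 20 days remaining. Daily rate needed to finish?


Formula: Required rate = Remaining points / Days left
Remaining = 75 - 15 = 60 points
Required rate = 60 / 20 = 3.0 points/day

3.0 points/day


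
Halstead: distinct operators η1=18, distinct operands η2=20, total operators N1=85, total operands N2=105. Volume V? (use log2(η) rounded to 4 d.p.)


Formula: V = N * log2(η), where N = N1 + N2 and η = η1 + η2
η = 18 + 20 = 38
N = 85 + 105 = 190
log2(38) ≈ 5.2479
V = 190 * 5.2479 = 997.10

997.10


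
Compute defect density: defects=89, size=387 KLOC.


Defect density = defects / KLOC
Defect density = 89 / 387
Defect density = 0.23 defects/KLOC

0.23 defects/KLOC


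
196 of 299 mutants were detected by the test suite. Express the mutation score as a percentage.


Mutation score = killed / total * 100
Mutation score = 196 / 299 * 100
Mutation score = 65.55%

65.55%


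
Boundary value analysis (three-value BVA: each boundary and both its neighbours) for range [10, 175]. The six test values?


Range: [10, 175]
Boundaries: just below min, min, min+1, max-1, max, just above max
Values: [9, 10, 11, 174, 175, 176]

[9, 10, 11, 174, 175, 176]


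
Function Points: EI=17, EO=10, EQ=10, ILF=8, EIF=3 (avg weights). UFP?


UFP = EI*4 + EO*5 + EQ*4 + ILF*10 + EIF*7
UFP = 17*4 + 10*5 + 10*4 + 8*10 + 3*7
UFP = 68 + 50 + 40 + 80 + 21
UFP = 259

259


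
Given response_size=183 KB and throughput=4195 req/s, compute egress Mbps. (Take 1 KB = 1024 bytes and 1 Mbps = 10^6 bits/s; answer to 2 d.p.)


Formula: Mbps = payload_bytes * RPS * 8 / 1e6
Payload per request = 183 KB = 183 * 1024 = 187392 bytes
Total bytes/sec = 187392 * 4195 = 786109440
Total bits/sec = 786109440 * 8 = 6288875520
Mbps = 6288875520 / 1e6 = 6288.88

6288.88 Mbps


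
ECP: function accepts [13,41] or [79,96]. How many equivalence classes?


Valid ranges: [13,41] and [79,96]
Class 1: x < 13 — invalid
Class 2: 13 ≤ x ≤ 41 — valid
Class 3: 41 < x < 79 — invalid (gap between ranges)
Class 4: 79 ≤ x ≤ 96 — valid
Class 5: x > 96 — invalid
Total equivalence classes: 5

5 equivalence classes


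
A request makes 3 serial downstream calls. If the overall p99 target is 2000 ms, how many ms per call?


Formula: per_stage = total_budget / stages
per_stage = 2000 / 3
per_stage = 666.67 ms

666.67 ms


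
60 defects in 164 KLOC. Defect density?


Defect density = defects / KLOC
Defect density = 60 / 164
Defect density = 0.366 defects/KLOC

0.366 defects/KLOC


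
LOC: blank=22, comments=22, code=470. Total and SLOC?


Total LOC = blank + comment + code
Total LOC = 22 + 22 + 470 = 514
SLOC (source only) = code = 470

Total LOC: 514, SLOC: 470


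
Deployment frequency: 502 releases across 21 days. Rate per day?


Formula: deployments per day = releases / days
= 502 / 21
= 23.905 deploys/day
(equivalently, 167.33 deploys/week)

23.905 deploys/day


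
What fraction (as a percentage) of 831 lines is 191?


Coverage = covered / total * 100
Coverage = 191 / 831 * 100
Coverage = 22.98%

22.98%


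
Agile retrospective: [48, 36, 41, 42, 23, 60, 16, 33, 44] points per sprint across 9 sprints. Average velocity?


Formula: Avg velocity = Total points / Number of sprints
Points: [48, 36, 41, 42, 23, 60, 16, 33, 44]
Sum = 48 + 36 + 41 + 42 + 23 + 60 + 16 + 33 + 44 = 343
Avg velocity = 343 / 9 = 38.11 points/sprint

38.11 points/sprint


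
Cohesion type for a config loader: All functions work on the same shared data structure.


Reasoning: Functions share data
Type: Communicational cohesion

Communicational cohesion


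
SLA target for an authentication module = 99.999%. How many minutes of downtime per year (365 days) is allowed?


Formula: allowed downtime = period * (100 - SLA) / 100
Period (year (365 days)) = 525600 minutes
Unavailability fraction = (100 - 99.999) / 100
Allowed downtime = 525600 * (100 - 99.999) / 100
Allowed downtime = 5.256 minutes

5.256 minutes


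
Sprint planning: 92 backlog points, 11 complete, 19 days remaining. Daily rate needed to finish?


Formula: Required rate = Remaining points / Days left
Remaining = 92 - 11 = 81 points
Required rate = 81 / 19 = 4.26 points/day

4.26 points/day


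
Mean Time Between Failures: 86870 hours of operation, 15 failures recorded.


Formula: MTBF = Total operating time / Number of failures
MTBF = 86870 / 15
MTBF = 5791.33 hours

5791.33 hours


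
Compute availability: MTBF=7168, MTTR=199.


Availability = MTBF / (MTBF + MTTR)
Availability = 7168 / (7168 + 199)
Availability = 7168 / 7367
Availability = 97.2988%

97.2988%


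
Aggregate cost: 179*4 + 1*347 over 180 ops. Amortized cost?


Formula: Amortized cost = Total cost / Operations
Total cost = (179 * 4) + (1 * 347)
Total cost = 716 + 347 = 1063
Amortized = 1063 / 180 = 5.9056

5.9056


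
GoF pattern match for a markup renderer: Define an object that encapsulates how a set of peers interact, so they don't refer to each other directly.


This matches the Mediator pattern

Mediator


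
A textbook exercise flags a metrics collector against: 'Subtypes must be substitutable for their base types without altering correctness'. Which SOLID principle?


This describes the Liskov Substitution Principle (LSP)

Liskov Substitution Principle (LSP)


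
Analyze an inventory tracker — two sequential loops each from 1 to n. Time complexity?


Reasoning: sequential dominates: O(n) + O(n) = O(n)
Complexity: O(n)

O(n)


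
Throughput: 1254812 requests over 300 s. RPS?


Formula: throughput = requests / seconds
throughput = 1254812 / 300
throughput = 4182.71 requests/second

4182.71 requests/second


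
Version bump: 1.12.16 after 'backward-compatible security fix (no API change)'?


Current: 1.12.16
Change category: 'backward-compatible security fix (no API change)' → patch bump
SemVer rule: patch bump → increment PATCH (MAJOR and MINOR unchanged)
New: 1.12.17

1.12.17


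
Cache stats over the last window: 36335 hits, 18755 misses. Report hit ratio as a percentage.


Formula: hit rate = hits / (hits + misses) * 100
hit rate = 36335 / (36335 + 18755) * 100
hit rate = 36335 / 55090 * 100
hit rate = 65.96%

65.96%


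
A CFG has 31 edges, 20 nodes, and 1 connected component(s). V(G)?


Formula: V(G) = E - N + 2P
V(G) = 31 - 20 + 2*1
V(G) = 11 + 2
V(G) = 13

13


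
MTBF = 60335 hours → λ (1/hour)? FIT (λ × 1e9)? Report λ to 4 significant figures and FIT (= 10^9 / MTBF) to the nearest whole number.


Formula: λ = 1 / MTBF; FIT = λ × 1e9 = 1e9 / MTBF
λ = 1 / 60335 ≈ 1.657e-05 failures/hour
FIT = 1e9 / 60335 ≈ 16574 failures per 1e9 hours (nearest whole number)

λ = 1.657e-05 /h, FIT = 16574


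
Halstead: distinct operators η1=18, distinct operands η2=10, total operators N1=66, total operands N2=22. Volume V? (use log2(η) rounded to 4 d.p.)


Formula: V = N * log2(η), where N = N1 + N2 and η = η1 + η2
η = 18 + 10 = 28
N = 66 + 22 = 88
log2(28) ≈ 4.8074
V = 88 * 4.8074 = 423.05

423.05


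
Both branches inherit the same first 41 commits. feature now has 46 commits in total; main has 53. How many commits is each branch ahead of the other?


Common ancestor: commit #41
feature commits after divergence: 46 - 41 = 5
main commits after divergence: 53 - 41 = 12
feature is 5 commits ahead of main
main is 12 commits ahead of feature

feature ahead: 5, main ahead: 12


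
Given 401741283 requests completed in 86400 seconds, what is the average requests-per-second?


Formula: throughput = requests / seconds
throughput = 401741283 / 86400
throughput = 4649.78 requests/second

4649.78 requests/second


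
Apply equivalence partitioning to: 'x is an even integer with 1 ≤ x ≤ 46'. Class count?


Constraint: even integers in [1, 46]
Class 1: x < 1 — out-of-range invalid
Class 2: x in [1,46] but odd — wrong type invalid
Class 3: x in [1,46] and even — valid
Class 4: x > 46 — out-of-range invalid
Total equivalence classes: 4

4 equivalence classes


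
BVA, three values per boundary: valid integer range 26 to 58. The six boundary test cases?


Range: [26, 58]
Boundaries: just below min, min, min+1, max-1, max, just above max
Values: [25, 26, 27, 57, 58, 59]

[25, 26, 27, 57, 58, 59]


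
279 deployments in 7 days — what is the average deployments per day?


Formula: deployments per day = releases / days
= 279 / 7
= 39.857 deploys/day
(equivalently, 279.0 deploys/week)

39.857 deploys/day


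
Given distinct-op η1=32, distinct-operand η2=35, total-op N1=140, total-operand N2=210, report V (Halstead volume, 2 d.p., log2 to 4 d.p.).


Formula: V = N * log2(η), where N = N1 + N2 and η = η1 + η2
η = 32 + 35 = 67
N = 140 + 210 = 350
log2(67) ≈ 6.0661
V = 350 * 6.0661 = 2123.14

2123.14


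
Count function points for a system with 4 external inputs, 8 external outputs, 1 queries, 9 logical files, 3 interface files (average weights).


UFP = EI*4 + EO*5 + EQ*4 + ILF*10 + EIF*7
UFP = 4*4 + 8*5 + 1*4 + 9*10 + 3*7
UFP = 16 + 40 + 4 + 90 + 21
UFP = 171

171


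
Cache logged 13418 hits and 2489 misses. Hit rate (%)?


Formula: hit rate = hits / (hits + misses) * 100
hit rate = 13418 / (13418 + 2489) * 100
hit rate = 13418 / 15907 * 100
hit rate = 84.35%

84.35%


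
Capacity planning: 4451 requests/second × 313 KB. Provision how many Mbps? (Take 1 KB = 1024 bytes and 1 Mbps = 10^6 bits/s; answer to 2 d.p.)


Formula: Mbps = payload_bytes * RPS * 8 / 1e6
Payload per request = 313 KB = 313 * 1024 = 320512 bytes
Total bytes/sec = 320512 * 4451 = 1426598912
Total bits/sec = 1426598912 * 8 = 11412791296
Mbps = 11412791296 / 1e6 = 11412.79

11412.79 Mbps


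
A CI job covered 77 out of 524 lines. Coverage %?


Coverage = covered / total * 100
Coverage = 77 / 524 * 100
Coverage = 14.69%

14.69%


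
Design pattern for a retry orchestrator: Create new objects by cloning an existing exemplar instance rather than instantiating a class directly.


This matches the Prototype pattern

Prototype


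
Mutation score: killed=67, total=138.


Mutation score = killed / total * 100
Mutation score = 67 / 138 * 100
Mutation score = 48.55%

48.55%


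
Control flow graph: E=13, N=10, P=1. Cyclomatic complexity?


Formula: V(G) = E - N + 2P
V(G) = 13 - 10 + 2*1
V(G) = 3 + 2
V(G) = 5

5


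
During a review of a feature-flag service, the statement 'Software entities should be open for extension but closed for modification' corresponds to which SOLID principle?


This describes the Open/Closed Principle (OCP)

Open/Closed Principle (OCP)


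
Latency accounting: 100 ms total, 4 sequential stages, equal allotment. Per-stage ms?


Formula: per_stage = total_budget / stages
per_stage = 100 / 4
per_stage = 25.0 ms

25.0 ms


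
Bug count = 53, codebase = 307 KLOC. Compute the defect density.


Defect density = defects / KLOC
Defect density = 53 / 307
Defect density = 0.173 defects/KLOC

0.173 defects/KLOC


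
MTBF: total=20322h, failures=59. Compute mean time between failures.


Formula: MTBF = Total operating time / Number of failures
MTBF = 20322 / 59
MTBF = 344.44 hours

344.44 hours


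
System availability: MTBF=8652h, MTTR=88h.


Availability = MTBF / (MTBF + MTTR)
Availability = 8652 / (8652 + 88)
Availability = 8652 / 8740
Availability = 98.9931%

98.9931%


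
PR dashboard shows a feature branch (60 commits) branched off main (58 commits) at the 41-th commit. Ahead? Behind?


Common ancestor: commit #41
feature commits after divergence: 60 - 41 = 19
main commits after divergence: 58 - 41 = 17
feature is 19 commits ahead of main
main is 17 commits ahead of feature

feature ahead: 19, main ahead: 17


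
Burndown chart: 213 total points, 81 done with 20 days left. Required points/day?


Formula: Required rate = Remaining points / Days left
Remaining = 213 - 81 = 132 points
Required rate = 132 / 20 = 6.6 points/day

6.6 points/day


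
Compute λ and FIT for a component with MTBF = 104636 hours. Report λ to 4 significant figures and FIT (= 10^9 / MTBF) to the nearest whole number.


Formula: λ = 1 / MTBF; FIT = λ × 1e9 = 1e9 / MTBF
λ = 1 / 104636 ≈ 9.557e-06 failures/hour
FIT = 1e9 / 104636 ≈ 9557 failures per 1e9 hours (nearest whole number)

λ = 9.557e-06 /h, FIT = 9557


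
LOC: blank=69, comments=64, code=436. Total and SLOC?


Total LOC = blank + comment + code
Total LOC = 69 + 64 + 436 = 569
SLOC (source only) = code = 436

Total LOC: 569, SLOC: 436


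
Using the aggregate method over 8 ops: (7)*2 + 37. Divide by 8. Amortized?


Formula: Amortized cost = Total cost / Operations
Total cost = (7 * 2) + (1 * 37)
Total cost = 14 + 37 = 51
Amortized = 51 / 8 = 6.375

6.375


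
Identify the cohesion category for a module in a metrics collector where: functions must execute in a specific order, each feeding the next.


Reasoning: Output of one is input to next
Type: Sequential cohesion

Sequential cohesion


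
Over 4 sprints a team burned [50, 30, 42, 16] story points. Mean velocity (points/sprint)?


Formula: Avg velocity = Total points / Number of sprints
Points: [50, 30, 42, 16]
Sum = 50 + 30 + 42 + 16 = 138
Avg velocity = 138 / 4 = 34.5 points/sprint

34.5 points/sprint


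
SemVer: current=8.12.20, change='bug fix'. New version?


Current: 8.12.20
Change category: 'bug fix' → patch bump
SemVer rule: patch bump → increment PATCH (MAJOR and MINOR unchanged)
New: 8.12.21

8.12.21


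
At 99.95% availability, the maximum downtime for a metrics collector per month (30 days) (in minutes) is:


Formula: allowed downtime = period * (100 - SLA) / 100
Period (month (30 days)) = 43200 minutes
Unavailability fraction = (100 - 99.95) / 100
Allowed downtime = 43200 * (100 - 99.95) / 100
Allowed downtime = 21.6 minutes

21.6 minutes


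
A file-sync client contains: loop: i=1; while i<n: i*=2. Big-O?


Reasoning: i doubles each step so iterations are log2(n)
Complexity: O(log n)

O(log n)


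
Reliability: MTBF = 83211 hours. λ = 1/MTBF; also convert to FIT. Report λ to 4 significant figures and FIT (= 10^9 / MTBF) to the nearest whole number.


Formula: λ = 1 / MTBF; FIT = λ × 1e9 = 1e9 / MTBF
λ = 1 / 83211 ≈ 1.202e-05 failures/hour
FIT = 1e9 / 83211 ≈ 12018 failures per 1e9 hours (nearest whole number)

λ = 1.202e-05 /h, FIT = 12018


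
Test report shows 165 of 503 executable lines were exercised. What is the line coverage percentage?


Coverage = covered / total * 100
Coverage = 165 / 503 * 100
Coverage = 32.8%

32.8%


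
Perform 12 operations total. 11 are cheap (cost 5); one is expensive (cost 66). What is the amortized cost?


Formula: Amortized cost = Total cost / Operations
Total cost = (11 * 5) + (1 * 66)
Total cost = 55 + 66 = 121
Amortized = 121 / 12 = 10.0833

10.0833


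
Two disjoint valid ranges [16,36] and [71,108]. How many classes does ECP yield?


Valid ranges: [16,36] and [71,108]
Class 1: x < 16 — invalid
Class 2: 16 ≤ x ≤ 36 — valid
Class 3: 36 < x < 71 — invalid (gap between ranges)
Class 4: 71 ≤ x ≤ 108 — valid
Class 5: x > 108 — invalid
Total equivalence classes: 5

5 equivalence classes


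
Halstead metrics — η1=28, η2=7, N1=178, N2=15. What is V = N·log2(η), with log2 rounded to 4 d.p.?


Formula: V = N * log2(η), where N = N1 + N2 and η = η1 + η2
η = 28 + 7 = 35
N = 178 + 15 = 193
log2(35) ≈ 5.1293
V = 193 * 5.1293 = 989.95

989.95


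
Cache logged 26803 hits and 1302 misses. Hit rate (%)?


Formula: hit rate = hits / (hits + misses) * 100
hit rate = 26803 / (26803 + 1302) * 100
hit rate = 26803 / 28105 * 100
hit rate = 95.37%

95.37%


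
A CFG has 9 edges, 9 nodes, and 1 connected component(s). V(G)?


Formula: V(G) = E - N + 2P
V(G) = 9 - 9 + 2*1
V(G) = 0 + 2
V(G) = 2

2


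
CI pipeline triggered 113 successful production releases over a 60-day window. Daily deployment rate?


Formula: deployments per day = releases / days
= 113 / 60
= 1.883 deploys/day
(equivalently, 13.18 deploys/week)

1.883 deploys/day


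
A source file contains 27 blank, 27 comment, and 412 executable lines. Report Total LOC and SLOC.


Total LOC = blank + comment + code
Total LOC = 27 + 27 + 412 = 466
SLOC (source only) = code = 412

Total LOC: 466, SLOC: 412


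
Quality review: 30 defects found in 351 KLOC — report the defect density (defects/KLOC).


Defect density = defects / KLOC
Defect density = 30 / 351
Defect density = 0.085 defects/KLOC

0.085 defects/KLOC


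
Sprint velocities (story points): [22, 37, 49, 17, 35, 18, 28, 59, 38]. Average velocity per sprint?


Formula: Avg velocity = Total points / Number of sprints
Points: [22, 37, 49, 17, 35, 18, 28, 59, 38]
Sum = 22 + 37 + 49 + 17 + 35 + 18 + 28 + 59 + 38 = 303
Avg velocity = 303 / 9 = 33.67 points/sprint

33.67 points/sprint


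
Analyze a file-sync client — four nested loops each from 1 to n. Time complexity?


Reasoning: four levels of nesting
Complexity: O(n^4)

O(n^4)


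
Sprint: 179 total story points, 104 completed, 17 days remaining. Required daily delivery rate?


Formula: Required rate = Remaining points / Days left
Remaining = 179 - 104 = 75 points
Required rate = 75 / 17 = 4.41 points/day

4.41 points/day


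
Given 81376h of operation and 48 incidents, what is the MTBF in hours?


Formula: MTBF = Total operating time / Number of failures
MTBF = 81376 / 48
MTBF = 1695.33 hours

1695.33 hours


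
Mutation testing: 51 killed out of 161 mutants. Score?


Mutation score = killed / total * 100
Mutation score = 51 / 161 * 100
Mutation score = 31.68%

31.68%


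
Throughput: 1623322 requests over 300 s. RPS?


Formula: throughput = requests / seconds
throughput = 1623322 / 300
throughput = 5411.07 requests/second

5411.07 requests/second


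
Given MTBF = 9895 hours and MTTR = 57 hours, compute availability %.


Availability = MTBF / (MTBF + MTTR)
Availability = 9895 / (9895 + 57)
Availability = 9895 / 9952
Availability = 99.4273%

99.4273%


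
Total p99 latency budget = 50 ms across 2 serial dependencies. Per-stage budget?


Formula: per_stage = total_budget / stages
per_stage = 50 / 2
per_stage = 25.0 ms

25.0 ms


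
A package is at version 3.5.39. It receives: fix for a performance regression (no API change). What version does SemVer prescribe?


Current: 3.5.39
Change category: 'fix for a performance regression (no API change)' → patch bump
SemVer rule: patch bump → increment PATCH (MAJOR and MINOR unchanged)
New: 3.5.40

3.5.40


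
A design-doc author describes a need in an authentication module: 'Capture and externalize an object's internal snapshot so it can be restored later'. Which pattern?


This matches the Memento pattern

Memento


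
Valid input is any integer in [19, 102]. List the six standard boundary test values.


Range: [19, 102]
Boundaries: just below min, min, min+1, max-1, max, just above max
Values: [18, 19, 20, 101, 102, 103]

[18, 19, 20, 101, 102, 103]


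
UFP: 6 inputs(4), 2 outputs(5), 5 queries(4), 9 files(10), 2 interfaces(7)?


UFP = EI*4 + EO*5 + EQ*4 + ILF*10 + EIF*7
UFP = 6*4 + 2*5 + 5*4 + 9*10 + 2*7
UFP = 24 + 10 + 20 + 90 + 14
UFP = 158

158


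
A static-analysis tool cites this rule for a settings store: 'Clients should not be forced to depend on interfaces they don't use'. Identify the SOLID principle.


This describes the Interface Segregation Principle (ISP)

Interface Segregation Principle (ISP)


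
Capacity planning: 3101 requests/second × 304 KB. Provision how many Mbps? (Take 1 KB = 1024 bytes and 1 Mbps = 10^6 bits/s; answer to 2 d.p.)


Formula: Mbps = payload_bytes * RPS * 8 / 1e6
Payload per request = 304 KB = 304 * 1024 = 311296 bytes
Total bytes/sec = 311296 * 3101 = 965328896
Total bits/sec = 965328896 * 8 = 7722631168
Mbps = 7722631168 / 1e6 = 7722.63

7722.63 Mbps


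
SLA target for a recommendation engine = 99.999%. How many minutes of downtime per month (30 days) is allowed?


Formula: allowed downtime = period * (100 - SLA) / 100
Period (month (30 days)) = 43200 minutes
Unavailability fraction = (100 - 99.999) / 100
Allowed downtime = 43200 * (100 - 99.999) / 100
Allowed downtime = 0.432 minutes

0.432 minutes


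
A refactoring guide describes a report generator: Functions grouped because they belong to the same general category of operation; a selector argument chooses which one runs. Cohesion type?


Reasoning: Grouped by category of activity, not by data or sequence
Type: Logical cohesion

Logical cohesion


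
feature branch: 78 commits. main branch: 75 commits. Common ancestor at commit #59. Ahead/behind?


Common ancestor: commit #59
feature commits after divergence: 78 - 59 = 19
main commits after divergence: 75 - 59 = 16
feature is 19 commits ahead of main
main is 16 commits ahead of feature

feature ahead: 19, main ahead: 16


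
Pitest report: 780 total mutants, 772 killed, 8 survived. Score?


Mutation score = killed / total * 100
Mutation score = 772 / 780 * 100
Mutation score = 98.97%

98.97%


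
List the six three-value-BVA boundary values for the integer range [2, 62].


Range: [2, 62]
Boundaries: just below min, min, min+1, max-1, max, just above max
Values: [1, 2, 3, 61, 62, 63]

[1, 2, 3, 61, 62, 63]


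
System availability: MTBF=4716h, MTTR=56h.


Availability = MTBF / (MTBF + MTTR)
Availability = 4716 / (4716 + 56)
Availability = 4716 / 4772
Availability = 98.8265%

98.8265%


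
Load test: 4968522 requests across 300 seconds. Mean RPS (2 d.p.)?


Formula: throughput = requests / seconds
throughput = 4968522 / 300
throughput = 16561.74 requests/second

16561.74 requests/second


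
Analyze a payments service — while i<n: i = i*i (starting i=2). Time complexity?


Reasoning: squaring drives double-exponential growth; iterations ~ log log n
Complexity: O(log log n)

O(log log n)


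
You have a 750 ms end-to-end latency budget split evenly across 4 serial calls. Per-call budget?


Formula: per_stage = total_budget / stages
per_stage = 750 / 4
per_stage = 187.5 ms

187.5 ms


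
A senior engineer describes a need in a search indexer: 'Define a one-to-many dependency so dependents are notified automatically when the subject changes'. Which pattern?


This matches the Observer pattern

Observer


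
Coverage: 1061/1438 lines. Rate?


Coverage = covered / total * 100
Coverage = 1061 / 1438 * 100
Coverage = 73.78%

73.78%


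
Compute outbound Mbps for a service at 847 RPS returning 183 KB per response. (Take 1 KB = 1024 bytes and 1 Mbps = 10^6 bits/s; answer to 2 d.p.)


Formula: Mbps = payload_bytes * RPS * 8 / 1e6
Payload per request = 183 KB = 183 * 1024 = 187392 bytes
Total bytes/sec = 187392 * 847 = 158721024
Total bits/sec = 158721024 * 8 = 1269768192
Mbps = 1269768192 / 1e6 = 1269.77

1269.77 Mbps


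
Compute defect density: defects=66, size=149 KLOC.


Defect density = defects / KLOC
Defect density = 66 / 149
Defect density = 0.443 defects/KLOC

0.443 defects/KLOC


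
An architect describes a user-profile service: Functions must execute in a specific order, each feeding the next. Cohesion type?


Reasoning: Output of one is input to next
Type: Sequential cohesion

Sequential cohesion


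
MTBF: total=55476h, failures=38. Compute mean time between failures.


Formula: MTBF = Total operating time / Number of failures
MTBF = 55476 / 38
MTBF = 1459.89 hours

1459.89 hours


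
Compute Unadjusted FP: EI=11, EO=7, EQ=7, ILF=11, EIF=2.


UFP = EI*4 + EO*5 + EQ*4 + ILF*10 + EIF*7
UFP = 11*4 + 7*5 + 7*4 + 11*10 + 2*7
UFP = 44 + 35 + 28 + 110 + 14
UFP = 231

231


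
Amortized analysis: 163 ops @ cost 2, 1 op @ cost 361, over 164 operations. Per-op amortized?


Formula: Amortized cost = Total cost / Operations
Total cost = (163 * 2) + (1 * 361)
Total cost = 326 + 361 = 687
Amortized = 687 / 164 = 4.189

4.189


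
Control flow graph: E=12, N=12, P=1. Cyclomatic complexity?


Formula: V(G) = E - N + 2P
V(G) = 12 - 12 + 2*1
V(G) = 0 + 2
V(G) = 2

2


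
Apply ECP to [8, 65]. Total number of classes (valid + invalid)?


Valid range: [8, 65]
Class 1: x < 8 — invalid
Class 2: 8 ≤ x ≤ 65 — valid
Class 3: x > 65 — invalid
Total equivalence classes: 3

3 equivalence classes


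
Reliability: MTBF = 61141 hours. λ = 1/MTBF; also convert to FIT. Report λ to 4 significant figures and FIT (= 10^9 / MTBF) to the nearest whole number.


Formula: λ = 1 / MTBF; FIT = λ × 1e9 = 1e9 / MTBF
λ = 1 / 61141 ≈ 1.636e-05 failures/hour
FIT = 1e9 / 61141 ≈ 16356 failures per 1e9 hours (nearest whole number)

λ = 1.636e-05 /h, FIT = 16356


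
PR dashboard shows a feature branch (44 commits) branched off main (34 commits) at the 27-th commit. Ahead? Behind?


Common ancestor: commit #27
feature commits after divergence: 44 - 27 = 17
main commits after divergence: 34 - 27 = 7
feature is 17 commits ahead of main
main is 7 commits ahead of feature

feature ahead: 17, main ahead: 7


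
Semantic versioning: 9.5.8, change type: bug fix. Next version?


Current: 9.5.8
Change category: 'bug fix' → patch bump
SemVer rule: patch bump → increment PATCH (MAJOR and MINOR unchanged)
New: 9.5.9

9.5.9


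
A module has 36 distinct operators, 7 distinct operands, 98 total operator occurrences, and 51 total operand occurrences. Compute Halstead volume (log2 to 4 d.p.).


Formula: V = N * log2(η), where N = N1 + N2 and η = η1 + η2
η = 36 + 7 = 43
N = 98 + 51 = 149
log2(43) ≈ 5.4263
V = 149 * 5.4263 = 808.52

808.52


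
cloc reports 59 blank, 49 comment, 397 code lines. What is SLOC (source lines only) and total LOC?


Total LOC = blank + comment + code
Total LOC = 59 + 49 + 397 = 505
SLOC (source only) = code = 397

Total LOC: 505, SLOC: 397


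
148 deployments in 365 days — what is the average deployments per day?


Formula: deployments per day = releases / days
= 148 / 365
= 0.405 deploys/day
(equivalently, 2.84 deploys/week)

0.405 deploys/day


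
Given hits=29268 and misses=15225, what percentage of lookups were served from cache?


Formula: hit rate = hits / (hits + misses) * 100
hit rate = 29268 / (29268 + 15225) * 100
hit rate = 29268 / 44493 * 100
hit rate = 65.78%

65.78%
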